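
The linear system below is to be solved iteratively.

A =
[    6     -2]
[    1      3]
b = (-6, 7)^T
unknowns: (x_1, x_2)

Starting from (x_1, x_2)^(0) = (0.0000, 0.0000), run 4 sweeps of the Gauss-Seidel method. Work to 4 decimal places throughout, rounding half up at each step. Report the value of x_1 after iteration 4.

Iteration 1:
  x_1 = (-6 - (-2)·0.0000) / (6) = -1.0000
  x_2 = (7 - (1)·-1.0000) / (3) = 2.6667
Iteration 2:
  x_1 = (-6 - (-2)·2.6667) / (6) = -0.1111
  x_2 = (7 - (1)·-0.1111) / (3) = 2.3704
Iteration 3:
  x_1 = (-6 - (-2)·2.3704) / (6) = -0.2099
  x_2 = (7 - (1)·-0.2099) / (3) = 2.4033
Iteration 4:
  x_1 = (-6 - (-2)·2.4033) / (6) = -0.1989
  x_2 = (7 - (1)·-0.1989) / (3) = 2.3996

-0.1989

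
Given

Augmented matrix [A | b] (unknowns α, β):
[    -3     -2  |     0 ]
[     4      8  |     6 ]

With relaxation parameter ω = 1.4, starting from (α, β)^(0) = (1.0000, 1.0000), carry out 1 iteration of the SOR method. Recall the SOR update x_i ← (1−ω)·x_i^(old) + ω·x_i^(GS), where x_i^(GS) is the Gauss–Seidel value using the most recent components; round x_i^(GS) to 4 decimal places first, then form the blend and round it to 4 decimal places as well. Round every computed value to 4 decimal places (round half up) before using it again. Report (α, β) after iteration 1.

Iteration 1:
  α: GS value = (0 - (-2)·1.0000) / (-3) = -0.6667;  α ← (1−ω)·1.0000 + ω·-0.6667 = -1.3334
  β: GS value = (6 - (4)·-1.3334) / (8) = 1.4167;  β ← (1−ω)·1.0000 + ω·1.4167 = 1.5834

(-1.3334, 1.5834)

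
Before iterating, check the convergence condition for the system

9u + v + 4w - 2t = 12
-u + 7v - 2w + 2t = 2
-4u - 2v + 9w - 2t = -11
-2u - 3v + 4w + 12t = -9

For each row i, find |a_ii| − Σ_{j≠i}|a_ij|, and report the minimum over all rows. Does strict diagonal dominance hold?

row 1: |9| − (1+4+2) = 2
row 2: |7| − (1+2+2) = 2
row 3: |9| − (4+2+2) = 1
row 4: |12| − (2+3+4) = 3
minimum over rows = 1 → strictly diagonally dominant (convergence guaranteed)

1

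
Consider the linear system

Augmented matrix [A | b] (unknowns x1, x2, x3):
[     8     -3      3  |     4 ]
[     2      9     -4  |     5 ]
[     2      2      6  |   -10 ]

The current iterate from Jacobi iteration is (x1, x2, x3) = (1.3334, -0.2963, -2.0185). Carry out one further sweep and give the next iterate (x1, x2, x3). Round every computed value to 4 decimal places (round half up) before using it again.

One sweep:
  x1 = (4 - (-3)·-0.2963 - (3)·-2.0185) / (8) = 1.1458
  x2 = (5 - (2)·1.3334 - (-4)·-2.0185) / (9) = -0.6379
  x3 = (-10 - (2)·1.3334 - (2)·-0.2963) / (6) = -2.0124

(1.1458, -0.6379, -2.0124)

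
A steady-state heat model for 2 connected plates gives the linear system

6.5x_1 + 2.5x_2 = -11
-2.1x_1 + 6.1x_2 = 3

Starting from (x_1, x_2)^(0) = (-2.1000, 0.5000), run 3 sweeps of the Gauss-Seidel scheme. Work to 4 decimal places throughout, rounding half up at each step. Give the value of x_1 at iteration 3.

Iteration 1:
  x_1 = (-11 - (2.5)·0.5000) / (6.5) = -1.8846
  x_2 = (3 - (-2.1)·-1.8846) / (6.1) = -0.1570
Iteration 2:
  x_1 = (-11 - (2.5)·-0.1570) / (6.5) = -1.6319
  x_2 = (3 - (-2.1)·-1.6319) / (6.1) = -0.0700
Iteration 3:
  x_1 = (-11 - (2.5)·-0.0700) / (6.5) = -1.6654
  x_2 = (3 - (-2.1)·-1.6654) / (6.1) = -0.0815

-1.6654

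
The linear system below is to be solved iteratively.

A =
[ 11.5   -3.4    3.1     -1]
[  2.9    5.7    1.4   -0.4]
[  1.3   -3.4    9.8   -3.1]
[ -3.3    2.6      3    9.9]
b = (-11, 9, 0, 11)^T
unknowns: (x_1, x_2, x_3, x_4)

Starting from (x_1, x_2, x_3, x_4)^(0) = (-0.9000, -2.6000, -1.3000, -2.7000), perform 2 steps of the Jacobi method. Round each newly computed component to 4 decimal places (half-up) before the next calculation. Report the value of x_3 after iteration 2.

Iteration 1:
  x_1 = (-11 - (-3.4)·-2.6000 - (3.1)·-1.3000 - (-1)·-2.7000) / (11.5) = -1.6096
  x_2 = (9 - (2.9)·-0.9000 - (1.4)·-1.3000 - (-0.4)·-2.7000) / (5.7) = 2.1667
  x_3 = (0 - (1.3)·-0.9000 - (-3.4)·-2.6000 - (-3.1)·-2.7000) / (9.8) = -1.6367
  x_4 = (11 - (-3.3)·-0.9000 - (2.6)·-2.6000 - (3)·-1.3000) / (9.9) = 1.8879
Iteration 2:
  x_1 = (-11 - (-3.4)·2.1667 - (3.1)·-1.6367 - (-1)·1.8879) / (11.5) = 0.2894
  x_2 = (9 - (2.9)·-1.6096 - (1.4)·-1.6367 - (-0.4)·1.8879) / (5.7) = 2.9323
  x_3 = (0 - (1.3)·-1.6096 - (-3.4)·2.1667 - (-3.1)·1.8879) / (9.8) = 1.5624
  x_4 = (11 - (-3.3)·-1.6096 - (2.6)·2.1667 - (3)·-1.6367) / (9.9) = 0.5015

1.5624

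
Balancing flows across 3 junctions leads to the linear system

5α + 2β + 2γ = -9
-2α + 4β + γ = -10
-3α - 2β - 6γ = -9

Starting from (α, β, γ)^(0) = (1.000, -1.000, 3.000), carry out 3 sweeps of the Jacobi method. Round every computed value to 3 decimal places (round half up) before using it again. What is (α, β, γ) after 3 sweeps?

Iteration 1:
  α = (-9 - (2)·-1.000 - (2)·3.000) / (5) = -2.600
  β = (-10 - (-2)·1.000 - (1)·3.000) / (4) = -2.750
  γ = (-9 - (-3)·1.000 - (-2)·-1.000) / (-6) = 1.333
Iteration 2:
  α = (-9 - (2)·-2.750 - (2)·1.333) / (5) = -1.233
  β = (-10 - (-2)·-2.600 - (1)·1.333) / (4) = -4.133
  γ = (-9 - (-3)·-2.600 - (-2)·-2.750) / (-6) = 3.717
Iteration 3:
  α = (-9 - (2)·-4.133 - (2)·3.717) / (5) = -1.634
  β = (-10 - (-2)·-1.233 - (1)·3.717) / (4) = -4.046
  γ = (-9 - (-3)·-1.233 - (-2)·-4.133) / (-6) = 3.494

(-1.634, -4.046, 3.494)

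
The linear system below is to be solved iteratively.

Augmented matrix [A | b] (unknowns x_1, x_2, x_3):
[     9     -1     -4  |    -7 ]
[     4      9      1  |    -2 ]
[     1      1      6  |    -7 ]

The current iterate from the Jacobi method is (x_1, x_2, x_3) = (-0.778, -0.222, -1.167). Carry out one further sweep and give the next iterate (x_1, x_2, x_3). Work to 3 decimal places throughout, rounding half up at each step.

One sweep:
  x_1 = (-7 - (-1)·-0.222 - (-4)·-1.167) / (9) = -1.321
  x_2 = (-2 - (4)·-0.778 - (1)·-1.167) / (9) = 0.253
  x_3 = (-7 - (1)·-0.778 - (1)·-0.222) / (6) = -1.000

(-1.321, 0.253, -1.000)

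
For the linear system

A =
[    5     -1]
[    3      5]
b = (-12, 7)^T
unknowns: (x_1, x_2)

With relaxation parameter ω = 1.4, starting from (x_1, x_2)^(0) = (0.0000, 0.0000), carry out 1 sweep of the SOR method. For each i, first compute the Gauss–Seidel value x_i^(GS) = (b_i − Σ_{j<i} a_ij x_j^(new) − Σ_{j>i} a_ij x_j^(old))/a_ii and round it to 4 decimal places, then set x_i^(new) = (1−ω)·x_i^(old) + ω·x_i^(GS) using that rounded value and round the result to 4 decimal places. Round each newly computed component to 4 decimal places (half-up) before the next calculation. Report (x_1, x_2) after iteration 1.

Iteration 1:
  x_1: GS value = (-12 - (-1)·0.0000) / (5) = -2.4000;  x_1 ← (1−ω)·0.0000 + ω·-2.4000 = -3.3600
  x_2: GS value = (7 - (3)·-3.3600) / (5) = 3.4160;  x_2 ← (1−ω)·0.0000 + ω·3.4160 = 4.7824

(-3.3600, 4.7824)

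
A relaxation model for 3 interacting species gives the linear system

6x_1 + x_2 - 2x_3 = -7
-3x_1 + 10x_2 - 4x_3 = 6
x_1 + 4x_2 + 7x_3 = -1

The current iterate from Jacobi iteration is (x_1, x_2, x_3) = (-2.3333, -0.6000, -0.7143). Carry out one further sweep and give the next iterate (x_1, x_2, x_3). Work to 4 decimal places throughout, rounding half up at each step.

(-1.3048, -0.3857, 0.5333)

One sweep:
  x_1 = (-7 - (1)·-0.6000 - (-2)·-0.7143) / (6) = -1.3048
  x_2 = (6 - (-3)·-2.3333 - (-4)·-0.7143) / (10) = -0.3857
  x_3 = (-1 - (1)·-2.3333 - (4)·-0.6000) / (7) = 0.5333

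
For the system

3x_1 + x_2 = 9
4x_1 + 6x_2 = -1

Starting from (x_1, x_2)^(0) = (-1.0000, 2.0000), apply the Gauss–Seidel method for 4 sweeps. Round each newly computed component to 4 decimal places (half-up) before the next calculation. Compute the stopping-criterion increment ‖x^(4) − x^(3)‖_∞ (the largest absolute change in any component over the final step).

0.0613

Iteration 1:
  x_1 = (9 - (1)·2.0000) / (3) = 2.3333
  x_2 = (-1 - (4)·2.3333) / (6) = -1.7222
Iteration 2:
  x_1 = (9 - (1)·-1.7222) / (3) = 3.5741
  x_2 = (-1 - (4)·3.5741) / (6) = -2.5494
Iteration 3:
  x_1 = (9 - (1)·-2.5494) / (3) = 3.8498
  x_2 = (-1 - (4)·3.8498) / (6) = -2.7332
Iteration 4:
  x_1 = (9 - (1)·-2.7332) / (3) = 3.9111
  x_2 = (-1 - (4)·3.9111) / (6) = -2.7741
Change: (0.0613, -0.0409) → max |·| = 0.0613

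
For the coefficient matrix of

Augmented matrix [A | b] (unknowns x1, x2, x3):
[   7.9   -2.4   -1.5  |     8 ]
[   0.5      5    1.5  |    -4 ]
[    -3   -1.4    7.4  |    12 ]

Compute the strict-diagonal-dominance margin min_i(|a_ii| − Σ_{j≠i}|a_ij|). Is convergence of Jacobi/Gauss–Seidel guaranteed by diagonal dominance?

row 1: |7.9| − (2.4+1.5) = 4
row 2: |5| − (0.5+1.5) = 3
row 3: |7.4| − (3+1.4) = 3
minimum over rows = 3 → strictly diagonally dominant (convergence guaranteed)

3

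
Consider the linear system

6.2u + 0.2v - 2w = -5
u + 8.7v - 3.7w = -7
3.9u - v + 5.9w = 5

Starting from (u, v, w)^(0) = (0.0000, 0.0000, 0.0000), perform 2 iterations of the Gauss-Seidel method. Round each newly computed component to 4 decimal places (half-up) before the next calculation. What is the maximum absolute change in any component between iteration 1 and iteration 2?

0.4865

Iteration 1:
  u = (-5 - (0.2)·0.0000 - (-2)·0.0000) / (6.2) = -0.8065
  v = (-7 - (1)·-0.8065 - (-3.7)·0.0000) / (8.7) = -0.7119
  w = (5 - (3.9)·-0.8065 - (-1)·-0.7119) / (5.9) = 1.2599
Iteration 2:
  u = (-5 - (0.2)·-0.7119 - (-2)·1.2599) / (6.2) = -0.3771
  v = (-7 - (1)·-0.3771 - (-3.7)·1.2599) / (8.7) = -0.2254
  w = (5 - (3.9)·-0.3771 - (-1)·-0.2254) / (5.9) = 1.0585
Change: (0.4294, 0.4865, -0.2014) → max |·| = 0.4865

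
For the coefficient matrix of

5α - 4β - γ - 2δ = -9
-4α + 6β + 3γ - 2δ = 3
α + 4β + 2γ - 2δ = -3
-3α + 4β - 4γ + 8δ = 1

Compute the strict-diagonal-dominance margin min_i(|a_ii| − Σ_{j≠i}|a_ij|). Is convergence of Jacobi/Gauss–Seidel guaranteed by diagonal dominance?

row 1: |5| − (4+1+2) = -2
row 2: |6| − (4+3+2) = -3
row 3: |2| − (1+4+2) = -5
row 4: |8| − (3+4+4) = -3
minimum over rows = -5 → not strictly diagonally dominant

-5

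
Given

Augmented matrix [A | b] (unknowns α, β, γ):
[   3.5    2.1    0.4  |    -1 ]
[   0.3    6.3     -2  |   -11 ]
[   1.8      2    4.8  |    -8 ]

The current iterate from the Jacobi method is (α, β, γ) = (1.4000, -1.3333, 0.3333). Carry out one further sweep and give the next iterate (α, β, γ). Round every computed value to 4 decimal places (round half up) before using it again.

One sweep:
  α = (-1 - (2.1)·-1.3333 - (0.4)·0.3333) / (3.5) = 0.4762
  β = (-11 - (0.3)·1.4000 - (-2)·0.3333) / (6.3) = -1.7069
  γ = (-8 - (1.8)·1.4000 - (2)·-1.3333) / (4.8) = -1.6361

(0.4762, -1.7069, -1.6361)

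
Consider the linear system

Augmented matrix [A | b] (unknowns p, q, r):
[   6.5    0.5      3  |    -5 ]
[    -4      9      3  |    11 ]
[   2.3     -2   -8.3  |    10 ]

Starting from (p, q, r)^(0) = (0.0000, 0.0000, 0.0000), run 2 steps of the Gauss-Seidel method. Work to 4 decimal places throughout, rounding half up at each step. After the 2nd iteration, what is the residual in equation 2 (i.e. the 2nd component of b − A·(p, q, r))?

Iteration 1:
  p = (-5 - (0.5)·0.0000 - (3)·0.0000) / (6.5) = -0.7692
  q = (11 - (-4)·-0.7692 - (3)·0.0000) / (9) = 0.8804
  r = (10 - (2.3)·-0.7692 - (-2)·0.8804) / (-8.3) = -1.6301
Iteration 2:
  p = (-5 - (0.5)·0.8804 - (3)·-1.6301) / (6.5) = -0.0846
  q = (11 - (-4)·-0.0846 - (3)·-1.6301) / (9) = 1.7280
  r = (10 - (2.3)·-0.0846 - (-2)·1.7280) / (-8.3) = -1.6446
Residual b − A·x = (-0.3803, 0.0434, 0.0004)

0.0434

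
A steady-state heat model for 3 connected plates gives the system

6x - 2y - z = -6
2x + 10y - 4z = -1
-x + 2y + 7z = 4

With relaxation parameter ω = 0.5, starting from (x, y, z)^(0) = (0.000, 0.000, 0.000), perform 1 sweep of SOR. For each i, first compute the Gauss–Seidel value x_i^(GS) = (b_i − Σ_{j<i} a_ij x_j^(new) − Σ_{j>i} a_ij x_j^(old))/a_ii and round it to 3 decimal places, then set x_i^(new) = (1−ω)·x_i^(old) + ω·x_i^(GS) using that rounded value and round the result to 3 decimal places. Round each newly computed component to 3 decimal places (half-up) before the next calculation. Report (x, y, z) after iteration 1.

Iteration 1:
  x: GS value = (-6 - (-2)·0.000 - (-1)·0.000) / (6) = -1.000;  x ← (1−ω)·0.000 + ω·-1.000 = -0.500
  y: GS value = (-1 - (2)·-0.500 - (-4)·0.000) / (10) = 0.000;  y ← (1−ω)·0.000 + ω·0.000 = 0.000
  z: GS value = (4 - (-1)·-0.500 - (2)·0.000) / (7) = 0.500;  z ← (1−ω)·0.000 + ω·0.500 = 0.250

(-0.500, 0.000, 0.250)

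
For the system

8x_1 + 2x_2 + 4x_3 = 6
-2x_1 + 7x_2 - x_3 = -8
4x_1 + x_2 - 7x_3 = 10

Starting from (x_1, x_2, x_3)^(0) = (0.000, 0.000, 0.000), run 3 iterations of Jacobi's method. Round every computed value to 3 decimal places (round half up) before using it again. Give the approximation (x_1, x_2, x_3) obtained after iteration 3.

Iteration 1:
  x_1 = (6 - (2)·0.000 - (4)·0.000) / (8) = 0.750
  x_2 = (-8 - (-2)·0.000 - (-1)·0.000) / (7) = -1.143
  x_3 = (10 - (4)·0.000 - (1)·0.000) / (-7) = -1.429
Iteration 2:
  x_1 = (6 - (2)·-1.143 - (4)·-1.429) / (8) = 1.750
  x_2 = (-8 - (-2)·0.750 - (-1)·-1.429) / (7) = -1.133
  x_3 = (10 - (4)·0.750 - (1)·-1.143) / (-7) = -1.163
Iteration 3:
  x_1 = (6 - (2)·-1.133 - (4)·-1.163) / (8) = 1.615
  x_2 = (-8 - (-2)·1.750 - (-1)·-1.163) / (7) = -0.809
  x_3 = (10 - (4)·1.750 - (1)·-1.133) / (-7) = -0.590

(1.615, -0.809, -0.590)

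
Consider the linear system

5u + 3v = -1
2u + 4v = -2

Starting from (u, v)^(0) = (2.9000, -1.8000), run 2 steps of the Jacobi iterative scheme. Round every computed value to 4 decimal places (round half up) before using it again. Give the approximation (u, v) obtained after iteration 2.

Iteration 1:
  u = (-1 - (3)·-1.8000) / (5) = 0.8800
  v = (-2 - (2)·2.9000) / (4) = -1.9500
Iteration 2:
  u = (-1 - (3)·-1.9500) / (5) = 0.9700
  v = (-2 - (2)·0.8800) / (4) = -0.9400

(0.9700, -0.9400)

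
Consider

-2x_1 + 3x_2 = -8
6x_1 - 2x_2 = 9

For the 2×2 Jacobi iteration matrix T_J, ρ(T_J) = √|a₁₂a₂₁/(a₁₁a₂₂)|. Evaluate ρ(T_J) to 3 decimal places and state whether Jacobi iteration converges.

a₁₂a₂₁/(a₁₁a₂₂) = (3)·(6) / ((-2)·(-2)) = 4.500000
ρ = √|4.500000| = √4.500000 = 2.121
ρ > 1, so Jacobi diverges

2.121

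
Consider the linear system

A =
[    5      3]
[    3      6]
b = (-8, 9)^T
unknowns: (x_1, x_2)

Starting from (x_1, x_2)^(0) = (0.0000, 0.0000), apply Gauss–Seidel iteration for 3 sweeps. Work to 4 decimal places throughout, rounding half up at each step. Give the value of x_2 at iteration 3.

3.1970

Iteration 1:
  x_1 = (-8 - (3)·0.0000) / (5) = -1.6000
  x_2 = (9 - (3)·-1.6000) / (6) = 2.3000
Iteration 2:
  x_1 = (-8 - (3)·2.3000) / (5) = -2.9800
  x_2 = (9 - (3)·-2.9800) / (6) = 2.9900
Iteration 3:
  x_1 = (-8 - (3)·2.9900) / (5) = -3.3940
  x_2 = (9 - (3)·-3.3940) / (6) = 3.1970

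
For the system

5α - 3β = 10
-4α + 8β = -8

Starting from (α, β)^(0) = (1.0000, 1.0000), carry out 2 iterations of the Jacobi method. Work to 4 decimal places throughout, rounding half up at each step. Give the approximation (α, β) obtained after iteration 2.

Iteration 1:
  α = (10 - (-3)·1.0000) / (5) = 2.6000
  β = (-8 - (-4)·1.0000) / (8) = -0.5000
Iteration 2:
  α = (10 - (-3)·-0.5000) / (5) = 1.7000
  β = (-8 - (-4)·2.6000) / (8) = 0.3000

(1.7000, 0.3000)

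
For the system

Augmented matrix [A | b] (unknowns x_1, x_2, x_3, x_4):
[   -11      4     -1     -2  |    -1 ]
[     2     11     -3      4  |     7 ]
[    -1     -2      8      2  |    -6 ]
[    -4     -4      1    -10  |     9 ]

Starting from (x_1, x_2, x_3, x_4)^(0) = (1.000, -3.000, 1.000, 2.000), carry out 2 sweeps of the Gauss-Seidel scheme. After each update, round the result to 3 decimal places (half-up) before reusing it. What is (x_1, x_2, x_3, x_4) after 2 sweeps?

(0.487, 0.416, -0.428, -1.304)

Iteration 1:
  x_1 = (-1 - (4)·-3.000 - (-1)·1.000 - (-2)·2.000) / (-11) = -1.455
  x_2 = (7 - (2)·-1.455 - (-3)·1.000 - (4)·2.000) / (11) = 0.446
  x_3 = (-6 - (-1)·-1.455 - (-2)·0.446 - (2)·2.000) / (8) = -1.320
  x_4 = (9 - (-4)·-1.455 - (-4)·0.446 - (1)·-1.320) / (-10) = -0.628
Iteration 2:
  x_1 = (-1 - (4)·0.446 - (-1)·-1.320 - (-2)·-0.628) / (-11) = 0.487
  x_2 = (7 - (2)·0.487 - (-3)·-1.320 - (4)·-0.628) / (11) = 0.416
  x_3 = (-6 - (-1)·0.487 - (-2)·0.416 - (2)·-0.628) / (8) = -0.428
  x_4 = (9 - (-4)·0.487 - (-4)·0.416 - (1)·-0.428) / (-10) = -1.304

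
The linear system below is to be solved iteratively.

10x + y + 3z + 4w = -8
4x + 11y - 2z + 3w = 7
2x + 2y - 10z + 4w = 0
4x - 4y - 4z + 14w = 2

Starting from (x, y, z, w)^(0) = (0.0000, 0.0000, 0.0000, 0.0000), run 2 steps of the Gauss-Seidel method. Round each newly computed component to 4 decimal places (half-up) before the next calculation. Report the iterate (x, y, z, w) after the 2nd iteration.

Iteration 1:
  x = (-8 - (1)·0.0000 - (3)·0.0000 - (4)·0.0000) / (10) = -0.8000
  y = (7 - (4)·-0.8000 - (-2)·0.0000 - (3)·0.0000) / (11) = 0.9273
  z = (0 - (2)·-0.8000 - (2)·0.9273 - (4)·0.0000) / (-10) = 0.0255
  w = (2 - (4)·-0.8000 - (-4)·0.9273 - (-4)·0.0255) / (14) = 0.6437
Iteration 2:
  x = (-8 - (1)·0.9273 - (3)·0.0255 - (4)·0.6437) / (10) = -1.1579
  y = (7 - (4)·-1.1579 - (-2)·0.0255 - (3)·0.6437) / (11) = 0.8865
  z = (0 - (2)·-1.1579 - (2)·0.8865 - (4)·0.6437) / (-10) = 0.2032
  w = (2 - (4)·-1.1579 - (-4)·0.8865 - (-4)·0.2032) / (14) = 0.7850

(-1.1579, 0.8865, 0.2032, 0.7850)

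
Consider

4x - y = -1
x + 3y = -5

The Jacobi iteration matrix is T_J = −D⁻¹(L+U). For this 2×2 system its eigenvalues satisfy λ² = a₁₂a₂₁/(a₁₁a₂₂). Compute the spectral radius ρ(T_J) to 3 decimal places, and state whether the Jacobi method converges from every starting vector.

a₁₂a₂₁/(a₁₁a₂₂) = (-1)·(1) / ((4)·(3)) = -0.083333
ρ = √|-0.083333| = √0.083333 = 0.289
ρ < 1, so Jacobi converges

0.289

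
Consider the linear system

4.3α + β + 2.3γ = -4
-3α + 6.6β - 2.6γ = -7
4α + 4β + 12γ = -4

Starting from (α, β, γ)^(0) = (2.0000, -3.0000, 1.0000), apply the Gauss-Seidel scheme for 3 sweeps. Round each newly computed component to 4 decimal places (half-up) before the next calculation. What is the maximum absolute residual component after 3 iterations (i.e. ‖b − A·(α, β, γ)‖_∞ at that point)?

Iteration 1:
  α = (-4 - (1)·-3.0000 - (2.3)·1.0000) / (4.3) = -0.7674
  β = (-7 - (-3)·-0.7674 - (-2.6)·1.0000) / (6.6) = -1.0155
  γ = (-4 - (4)·-0.7674 - (4)·-1.0155) / (12) = 0.2610
Iteration 2:
  α = (-4 - (1)·-1.0155 - (2.3)·0.2610) / (4.3) = -0.8337
  β = (-7 - (-3)·-0.8337 - (-2.6)·0.2610) / (6.6) = -1.3367
  γ = (-4 - (4)·-0.8337 - (4)·-1.3367) / (12) = 0.3901
Iteration 3:
  α = (-4 - (1)·-1.3367 - (2.3)·0.3901) / (4.3) = -0.8280
  β = (-7 - (-3)·-0.8280 - (-2.6)·0.3901) / (6.6) = -1.2833
  γ = (-4 - (4)·-0.8280 - (4)·-1.2833) / (12) = 0.3704
Residual b − A·x = (-0.0082, -0.0512, 0.0004); ∞-norm = 0.0512

0.0512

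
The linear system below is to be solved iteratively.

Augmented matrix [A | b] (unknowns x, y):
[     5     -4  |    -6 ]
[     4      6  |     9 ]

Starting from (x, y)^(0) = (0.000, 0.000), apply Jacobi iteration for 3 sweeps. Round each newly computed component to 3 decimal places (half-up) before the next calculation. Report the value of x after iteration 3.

0.640

Iteration 1:
  x = (-6 - (-4)·0.000) / (5) = -1.200
  y = (9 - (4)·0.000) / (6) = 1.500
Iteration 2:
  x = (-6 - (-4)·1.500) / (5) = 0.000
  y = (9 - (4)·-1.200) / (6) = 2.300
Iteration 3:
  x = (-6 - (-4)·2.300) / (5) = 0.640
  y = (9 - (4)·0.000) / (6) = 1.500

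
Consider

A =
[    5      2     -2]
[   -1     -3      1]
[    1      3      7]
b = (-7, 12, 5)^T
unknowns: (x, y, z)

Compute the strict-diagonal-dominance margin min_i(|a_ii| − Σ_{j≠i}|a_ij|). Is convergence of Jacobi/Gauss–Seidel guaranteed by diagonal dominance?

row 1: |5| − (2+2) = 1
row 2: |-3| − (1+1) = 1
row 3: |7| − (1+3) = 3
minimum over rows = 1 → strictly diagonally dominant (convergence guaranteed)

1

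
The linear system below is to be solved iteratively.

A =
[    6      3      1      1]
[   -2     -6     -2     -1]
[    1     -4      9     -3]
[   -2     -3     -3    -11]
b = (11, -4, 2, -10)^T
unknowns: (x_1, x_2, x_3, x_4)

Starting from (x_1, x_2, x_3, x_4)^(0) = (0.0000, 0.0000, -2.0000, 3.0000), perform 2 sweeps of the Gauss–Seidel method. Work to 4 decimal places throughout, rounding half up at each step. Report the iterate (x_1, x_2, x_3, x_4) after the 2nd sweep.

Iteration 1:
  x_1 = (11 - (3)·0.0000 - (1)·-2.0000 - (1)·3.0000) / (6) = 1.6667
  x_2 = (-4 - (-2)·1.6667 - (-2)·-2.0000 - (-1)·3.0000) / (-6) = 0.2778
  x_3 = (2 - (1)·1.6667 - (-4)·0.2778 - (-3)·3.0000) / (9) = 1.1605
  x_4 = (-10 - (-2)·1.6667 - (-3)·0.2778 - (-3)·1.1605) / (-11) = 0.2138
Iteration 2:
  x_1 = (11 - (3)·0.2778 - (1)·1.1605 - (1)·0.2138) / (6) = 1.4654
  x_2 = (-4 - (-2)·1.4654 - (-2)·1.1605 - (-1)·0.2138) / (-6) = -0.2443
  x_3 = (2 - (1)·1.4654 - (-4)·-0.2443 - (-3)·0.2138) / (9) = 0.0221
  x_4 = (-10 - (-2)·1.4654 - (-3)·-0.2443 - (-3)·0.0221) / (-11) = 0.7033

(1.4654, -0.2443, 0.0221, 0.7033)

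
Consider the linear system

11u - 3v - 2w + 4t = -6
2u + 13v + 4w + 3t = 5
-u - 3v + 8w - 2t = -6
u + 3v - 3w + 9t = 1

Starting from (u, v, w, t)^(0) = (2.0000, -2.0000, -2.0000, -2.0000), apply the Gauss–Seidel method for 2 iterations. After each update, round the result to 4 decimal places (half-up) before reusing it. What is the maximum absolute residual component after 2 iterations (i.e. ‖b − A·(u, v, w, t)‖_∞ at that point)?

3.1465

Iteration 1:
  u = (-6 - (-3)·-2.0000 - (-2)·-2.0000 - (4)·-2.0000) / (11) = -0.7273
  v = (5 - (2)·-0.7273 - (4)·-2.0000 - (3)·-2.0000) / (13) = 1.5734
  w = (-6 - (-1)·-0.7273 - (-3)·1.5734 - (-2)·-2.0000) / (8) = -0.7509
  t = (1 - (1)·-0.7273 - (3)·1.5734 - (-3)·-0.7509) / (9) = -0.5828
Iteration 2:
  u = (-6 - (-3)·1.5734 - (-2)·-0.7509 - (4)·-0.5828) / (11) = -0.0409
  v = (5 - (2)·-0.0409 - (4)·-0.7509 - (3)·-0.5828) / (13) = 0.7564
  w = (-6 - (-1)·-0.0409 - (-3)·0.7564 - (-2)·-0.5828) / (8) = -0.6172
  t = (1 - (1)·-0.0409 - (3)·0.7564 - (-3)·-0.6172) / (9) = -0.3422
Residual b − A·x = (-3.1465, -1.2560, 0.4815, -0.0001); ∞-norm = 3.1465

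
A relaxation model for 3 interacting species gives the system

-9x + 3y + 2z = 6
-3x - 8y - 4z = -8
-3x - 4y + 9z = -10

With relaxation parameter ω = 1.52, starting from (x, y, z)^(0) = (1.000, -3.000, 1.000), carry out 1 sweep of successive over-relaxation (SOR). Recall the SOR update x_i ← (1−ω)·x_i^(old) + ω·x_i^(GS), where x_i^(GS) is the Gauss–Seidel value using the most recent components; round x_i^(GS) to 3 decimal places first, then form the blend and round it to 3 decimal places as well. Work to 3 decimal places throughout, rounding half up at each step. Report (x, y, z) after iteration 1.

Iteration 1:
  x: GS value = (6 - (3)·-3.000 - (2)·1.000) / (-9) = -1.444;  x ← (1−ω)·1.000 + ω·-1.444 = -2.715
  y: GS value = (-8 - (-3)·-2.715 - (-4)·1.000) / (-8) = 1.518;  y ← (1−ω)·-3.000 + ω·1.518 = 3.867
  z: GS value = (-10 - (-3)·-2.715 - (-4)·3.867) / (9) = -0.297;  z ← (1−ω)·1.000 + ω·-0.297 = -0.971

(-2.715, 3.867, -0.971)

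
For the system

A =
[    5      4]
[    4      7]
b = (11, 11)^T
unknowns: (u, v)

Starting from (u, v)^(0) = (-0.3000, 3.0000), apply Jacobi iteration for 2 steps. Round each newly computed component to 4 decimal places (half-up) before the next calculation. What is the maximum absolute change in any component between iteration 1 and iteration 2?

1.0057

Iteration 1:
  u = (11 - (4)·3.0000) / (5) = -0.2000
  v = (11 - (4)·-0.3000) / (7) = 1.7429
Iteration 2:
  u = (11 - (4)·1.7429) / (5) = 0.8057
  v = (11 - (4)·-0.2000) / (7) = 1.6857
Change: (1.0057, -0.0572) → max |·| = 1.0057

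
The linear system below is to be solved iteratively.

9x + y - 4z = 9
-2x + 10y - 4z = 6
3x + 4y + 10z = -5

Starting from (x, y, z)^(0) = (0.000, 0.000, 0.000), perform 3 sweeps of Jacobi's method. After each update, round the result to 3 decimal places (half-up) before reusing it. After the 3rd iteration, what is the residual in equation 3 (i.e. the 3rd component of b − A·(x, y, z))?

1.813

Iteration 1:
  x = (9 - (1)·0.000 - (-4)·0.000) / (9) = 1.000
  y = (6 - (-2)·0.000 - (-4)·0.000) / (10) = 0.600
  z = (-5 - (3)·0.000 - (4)·0.000) / (10) = -0.500
Iteration 2:
  x = (9 - (1)·0.600 - (-4)·-0.500) / (9) = 0.711
  y = (6 - (-2)·1.000 - (-4)·-0.500) / (10) = 0.600
  z = (-5 - (3)·1.000 - (4)·0.600) / (10) = -1.040
Iteration 3:
  x = (9 - (1)·0.600 - (-4)·-1.040) / (9) = 0.471
  y = (6 - (-2)·0.711 - (-4)·-1.040) / (10) = 0.326
  z = (-5 - (3)·0.711 - (4)·0.600) / (10) = -0.953
Residual b − A·x = (0.623, -0.130, 1.813)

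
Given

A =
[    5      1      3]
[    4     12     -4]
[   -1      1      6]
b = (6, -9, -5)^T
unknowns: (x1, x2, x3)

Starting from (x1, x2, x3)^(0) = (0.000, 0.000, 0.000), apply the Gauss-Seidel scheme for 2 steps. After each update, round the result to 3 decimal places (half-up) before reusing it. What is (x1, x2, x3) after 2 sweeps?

Iteration 1:
  x1 = (6 - (1)·0.000 - (3)·0.000) / (5) = 1.200
  x2 = (-9 - (4)·1.200 - (-4)·0.000) / (12) = -1.150
  x3 = (-5 - (-1)·1.200 - (1)·-1.150) / (6) = -0.442
Iteration 2:
  x1 = (6 - (1)·-1.150 - (3)·-0.442) / (5) = 1.695
  x2 = (-9 - (4)·1.695 - (-4)·-0.442) / (12) = -1.462
  x3 = (-5 - (-1)·1.695 - (1)·-1.462) / (6) = -0.307

(1.695, -1.462, -0.307)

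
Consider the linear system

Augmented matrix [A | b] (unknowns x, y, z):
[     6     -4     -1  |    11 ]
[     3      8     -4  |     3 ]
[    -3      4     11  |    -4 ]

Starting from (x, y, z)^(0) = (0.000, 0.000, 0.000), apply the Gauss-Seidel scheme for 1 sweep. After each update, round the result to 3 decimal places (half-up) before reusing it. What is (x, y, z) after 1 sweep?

Iteration 1:
  x = (11 - (-4)·0.000 - (-1)·0.000) / (6) = 1.833
  y = (3 - (3)·1.833 - (-4)·0.000) / (8) = -0.312
  z = (-4 - (-3)·1.833 - (4)·-0.312) / (11) = 0.250

(1.833, -0.312, 0.250)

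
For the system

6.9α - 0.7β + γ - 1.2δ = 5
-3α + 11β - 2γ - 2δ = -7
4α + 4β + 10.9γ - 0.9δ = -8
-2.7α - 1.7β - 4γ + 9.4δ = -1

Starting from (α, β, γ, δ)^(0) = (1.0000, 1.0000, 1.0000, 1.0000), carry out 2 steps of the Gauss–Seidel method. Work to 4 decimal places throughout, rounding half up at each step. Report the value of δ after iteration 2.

Iteration 1:
  α = (5 - (-0.7)·1.0000 - (1)·1.0000 - (-1.2)·1.0000) / (6.9) = 0.8551
  β = (-7 - (-3)·0.8551 - (-2)·1.0000 - (-2)·1.0000) / (11) = -0.0395
  γ = (-8 - (4)·0.8551 - (4)·-0.0395 - (-0.9)·1.0000) / (10.9) = -0.9507
  δ = (-1 - (-2.7)·0.8551 - (-1.7)·-0.0395 - (-4)·-0.9507) / (9.4) = -0.2725
Iteration 2:
  α = (5 - (-0.7)·-0.0395 - (1)·-0.9507 - (-1.2)·-0.2725) / (6.9) = 0.8110
  β = (-7 - (-3)·0.8110 - (-2)·-0.9507 - (-2)·-0.2725) / (11) = -0.6376
  γ = (-8 - (4)·0.8110 - (4)·-0.6376 - (-0.9)·-0.2725) / (10.9) = -0.8201
  δ = (-1 - (-2.7)·0.8110 - (-1.7)·-0.6376 - (-4)·-0.8201) / (9.4) = -0.3377

-0.3377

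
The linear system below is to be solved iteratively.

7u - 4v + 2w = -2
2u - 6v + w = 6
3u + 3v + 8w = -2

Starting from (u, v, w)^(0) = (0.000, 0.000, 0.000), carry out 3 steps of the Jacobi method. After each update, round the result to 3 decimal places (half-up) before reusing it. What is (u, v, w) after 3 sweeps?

(-1.002, -1.223, 0.471)

Iteration 1:
  u = (-2 - (-4)·0.000 - (2)·0.000) / (7) = -0.286
  v = (6 - (2)·0.000 - (1)·0.000) / (-6) = -1.000
  w = (-2 - (3)·0.000 - (3)·0.000) / (8) = -0.250
Iteration 2:
  u = (-2 - (-4)·-1.000 - (2)·-0.250) / (7) = -0.786
  v = (6 - (2)·-0.286 - (1)·-0.250) / (-6) = -1.137
  w = (-2 - (3)·-0.286 - (3)·-1.000) / (8) = 0.232
Iteration 3:
  u = (-2 - (-4)·-1.137 - (2)·0.232) / (7) = -1.002
  v = (6 - (2)·-0.786 - (1)·0.232) / (-6) = -1.223
  w = (-2 - (3)·-0.786 - (3)·-1.137) / (8) = 0.471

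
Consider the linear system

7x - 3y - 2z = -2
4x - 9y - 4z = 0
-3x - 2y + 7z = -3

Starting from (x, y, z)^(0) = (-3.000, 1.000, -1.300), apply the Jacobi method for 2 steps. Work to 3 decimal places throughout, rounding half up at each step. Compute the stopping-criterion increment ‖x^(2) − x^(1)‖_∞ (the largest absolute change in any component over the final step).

1.289

Iteration 1:
  x = (-2 - (-3)·1.000 - (-2)·-1.300) / (7) = -0.229
  y = (0 - (4)·-3.000 - (-4)·-1.300) / (-9) = -0.756
  z = (-3 - (-3)·-3.000 - (-2)·1.000) / (7) = -1.429
Iteration 2:
  x = (-2 - (-3)·-0.756 - (-2)·-1.429) / (7) = -1.018
  y = (0 - (4)·-0.229 - (-4)·-1.429) / (-9) = 0.533
  z = (-3 - (-3)·-0.229 - (-2)·-0.756) / (7) = -0.743
Change: (-0.789, 1.289, 0.686) → max |·| = 1.289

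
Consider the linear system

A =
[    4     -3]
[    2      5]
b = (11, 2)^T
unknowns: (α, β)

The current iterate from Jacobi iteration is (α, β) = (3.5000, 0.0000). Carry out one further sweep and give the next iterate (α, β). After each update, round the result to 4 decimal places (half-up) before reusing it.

(2.7500, -1.0000)

One sweep:
  α = (11 - (-3)·0.0000) / (4) = 2.7500
  β = (2 - (2)·3.5000) / (5) = -1.0000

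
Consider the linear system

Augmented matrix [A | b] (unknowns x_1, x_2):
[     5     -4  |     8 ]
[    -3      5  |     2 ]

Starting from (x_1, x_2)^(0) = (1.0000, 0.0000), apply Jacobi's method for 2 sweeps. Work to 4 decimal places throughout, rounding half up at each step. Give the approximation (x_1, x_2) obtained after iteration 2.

Iteration 1:
  x_1 = (8 - (-4)·0.0000) / (5) = 1.6000
  x_2 = (2 - (-3)·1.0000) / (5) = 1.0000
Iteration 2:
  x_1 = (8 - (-4)·1.0000) / (5) = 2.4000
  x_2 = (2 - (-3)·1.6000) / (5) = 1.3600

(2.4000, 1.3600)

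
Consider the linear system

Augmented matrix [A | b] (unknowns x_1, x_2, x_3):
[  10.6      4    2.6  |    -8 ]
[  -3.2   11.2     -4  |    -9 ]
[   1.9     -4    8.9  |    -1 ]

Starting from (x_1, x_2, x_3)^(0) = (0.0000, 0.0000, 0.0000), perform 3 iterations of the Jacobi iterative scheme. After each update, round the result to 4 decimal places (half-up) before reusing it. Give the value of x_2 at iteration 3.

-1.0363

Iteration 1:
  x_1 = (-8 - (4)·0.0000 - (2.6)·0.0000) / (10.6) = -0.7547
  x_2 = (-9 - (-3.2)·0.0000 - (-4)·0.0000) / (11.2) = -0.8036
  x_3 = (-1 - (1.9)·0.0000 - (-4)·0.0000) / (8.9) = -0.1124
Iteration 2:
  x_1 = (-8 - (4)·-0.8036 - (2.6)·-0.1124) / (10.6) = -0.4239
  x_2 = (-9 - (-3.2)·-0.7547 - (-4)·-0.1124) / (11.2) = -1.0593
  x_3 = (-1 - (1.9)·-0.7547 - (-4)·-0.8036) / (8.9) = -0.3124
Iteration 3:
  x_1 = (-8 - (4)·-1.0593 - (2.6)·-0.3124) / (10.6) = -0.2784
  x_2 = (-9 - (-3.2)·-0.4239 - (-4)·-0.3124) / (11.2) = -1.0363
  x_3 = (-1 - (1.9)·-0.4239 - (-4)·-1.0593) / (8.9) = -0.4980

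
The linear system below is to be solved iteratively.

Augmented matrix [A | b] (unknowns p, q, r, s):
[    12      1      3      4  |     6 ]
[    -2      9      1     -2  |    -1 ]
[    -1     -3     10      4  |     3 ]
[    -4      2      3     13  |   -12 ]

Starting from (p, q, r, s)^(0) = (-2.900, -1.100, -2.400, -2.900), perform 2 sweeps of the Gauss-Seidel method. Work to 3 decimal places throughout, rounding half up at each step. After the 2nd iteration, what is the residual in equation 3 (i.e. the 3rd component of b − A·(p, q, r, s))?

Iteration 1:
  p = (6 - (1)·-1.100 - (3)·-2.400 - (4)·-2.900) / (12) = 2.158
  q = (-1 - (-2)·2.158 - (1)·-2.400 - (-2)·-2.900) / (9) = -0.009
  r = (3 - (-1)·2.158 - (-3)·-0.009 - (4)·-2.900) / (10) = 1.673
  s = (-12 - (-4)·2.158 - (2)·-0.009 - (3)·1.673) / (13) = -0.644
Iteration 2:
  p = (6 - (1)·-0.009 - (3)·1.673 - (4)·-0.644) / (12) = 0.297
  q = (-1 - (-2)·0.297 - (1)·1.673 - (-2)·-0.644) / (9) = -0.374
  r = (3 - (-1)·0.297 - (-3)·-0.374 - (4)·-0.644) / (10) = 0.475
  s = (-12 - (-4)·0.297 - (2)·-0.374 - (3)·0.475) / (13) = -0.884
Residual b − A·x = (4.921, 0.717, 0.961, 0.003)

0.961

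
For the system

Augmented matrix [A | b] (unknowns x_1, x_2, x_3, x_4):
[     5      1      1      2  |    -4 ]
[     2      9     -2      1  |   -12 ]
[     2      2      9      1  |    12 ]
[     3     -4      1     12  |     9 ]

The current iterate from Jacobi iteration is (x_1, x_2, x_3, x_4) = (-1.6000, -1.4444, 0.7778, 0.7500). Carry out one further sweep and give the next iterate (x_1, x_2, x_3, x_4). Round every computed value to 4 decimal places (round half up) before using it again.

(-0.9667, -0.8883, 1.9265, 0.6037)

One sweep:
  x_1 = (-4 - (1)·-1.4444 - (1)·0.7778 - (2)·0.7500) / (5) = -0.9667
  x_2 = (-12 - (2)·-1.6000 - (-2)·0.7778 - (1)·0.7500) / (9) = -0.8883
  x_3 = (12 - (2)·-1.6000 - (2)·-1.4444 - (1)·0.7500) / (9) = 1.9265
  x_4 = (9 - (3)·-1.6000 - (-4)·-1.4444 - (1)·0.7778) / (12) = 0.6037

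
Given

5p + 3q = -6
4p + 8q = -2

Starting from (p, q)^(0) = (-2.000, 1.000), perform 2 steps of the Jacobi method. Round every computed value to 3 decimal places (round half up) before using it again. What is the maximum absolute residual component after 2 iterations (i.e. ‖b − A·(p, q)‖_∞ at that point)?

0.600

Iteration 1:
  p = (-6 - (3)·1.000) / (5) = -1.800
  q = (-2 - (4)·-2.000) / (8) = 0.750
Iteration 2:
  p = (-6 - (3)·0.750) / (5) = -1.650
  q = (-2 - (4)·-1.800) / (8) = 0.650
Residual b − A·x = (0.300, -0.600); ∞-norm = 0.600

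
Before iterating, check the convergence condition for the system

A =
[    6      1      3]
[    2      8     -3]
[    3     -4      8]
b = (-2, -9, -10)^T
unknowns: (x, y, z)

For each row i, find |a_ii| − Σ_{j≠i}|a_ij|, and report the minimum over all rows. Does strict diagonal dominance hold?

row 1: |6| − (1+3) = 2
row 2: |8| − (2+3) = 3
row 3: |8| − (3+4) = 1
minimum over rows = 1 → strictly diagonally dominant (convergence guaranteed)

1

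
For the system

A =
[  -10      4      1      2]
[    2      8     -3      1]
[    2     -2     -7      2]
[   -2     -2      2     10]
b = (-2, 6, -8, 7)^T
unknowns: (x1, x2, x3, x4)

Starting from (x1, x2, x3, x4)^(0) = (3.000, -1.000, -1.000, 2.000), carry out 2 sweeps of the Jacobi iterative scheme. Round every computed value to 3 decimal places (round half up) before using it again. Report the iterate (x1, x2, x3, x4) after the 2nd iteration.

Iteration 1:
  x1 = (-2 - (4)·-1.000 - (1)·-1.000 - (2)·2.000) / (-10) = 0.100
  x2 = (6 - (2)·3.000 - (-3)·-1.000 - (1)·2.000) / (8) = -0.625
  x3 = (-8 - (2)·3.000 - (-2)·-1.000 - (2)·2.000) / (-7) = 2.857
  x4 = (7 - (-2)·3.000 - (-2)·-1.000 - (2)·-1.000) / (10) = 1.300
Iteration 2:
  x1 = (-2 - (4)·-0.625 - (1)·2.857 - (2)·1.300) / (-10) = 0.496
  x2 = (6 - (2)·0.100 - (-3)·2.857 - (1)·1.300) / (8) = 1.634
  x3 = (-8 - (2)·0.100 - (-2)·-0.625 - (2)·1.300) / (-7) = 1.721
  x4 = (7 - (-2)·0.100 - (-2)·-0.625 - (2)·2.857) / (10) = 0.024

(0.496, 1.634, 1.721, 0.024)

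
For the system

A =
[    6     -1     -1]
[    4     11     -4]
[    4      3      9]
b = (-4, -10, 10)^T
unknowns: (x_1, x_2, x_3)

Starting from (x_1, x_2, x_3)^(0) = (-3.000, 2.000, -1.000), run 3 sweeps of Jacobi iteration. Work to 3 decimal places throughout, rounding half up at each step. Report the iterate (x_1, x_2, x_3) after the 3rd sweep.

Iteration 1:
  x_1 = (-4 - (-1)·2.000 - (-1)·-1.000) / (6) = -0.500
  x_2 = (-10 - (4)·-3.000 - (-4)·-1.000) / (11) = -0.182
  x_3 = (10 - (4)·-3.000 - (3)·2.000) / (9) = 1.778
Iteration 2:
  x_1 = (-4 - (-1)·-0.182 - (-1)·1.778) / (6) = -0.401
  x_2 = (-10 - (4)·-0.500 - (-4)·1.778) / (11) = -0.081
  x_3 = (10 - (4)·-0.500 - (3)·-0.182) / (9) = 1.394
Iteration 3:
  x_1 = (-4 - (-1)·-0.081 - (-1)·1.394) / (6) = -0.448
  x_2 = (-10 - (4)·-0.401 - (-4)·1.394) / (11) = -0.256
  x_3 = (10 - (4)·-0.401 - (3)·-0.081) / (9) = 1.316

(-0.448, -0.256, 1.316)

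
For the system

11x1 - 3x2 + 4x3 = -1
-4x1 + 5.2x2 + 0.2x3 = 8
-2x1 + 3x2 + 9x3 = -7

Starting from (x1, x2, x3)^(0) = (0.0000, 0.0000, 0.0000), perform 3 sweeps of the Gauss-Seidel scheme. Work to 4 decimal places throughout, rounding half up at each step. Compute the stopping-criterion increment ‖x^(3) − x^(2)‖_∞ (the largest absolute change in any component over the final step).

Iteration 1:
  x1 = (-1 - (-3)·0.0000 - (4)·0.0000) / (11) = -0.0909
  x2 = (8 - (-4)·-0.0909 - (0.2)·0.0000) / (5.2) = 1.4685
  x3 = (-7 - (-2)·-0.0909 - (3)·1.4685) / (9) = -1.2875
Iteration 2:
  x1 = (-1 - (-3)·1.4685 - (4)·-1.2875) / (11) = 0.7778
  x2 = (8 - (-4)·0.7778 - (0.2)·-1.2875) / (5.2) = 2.1863
  x3 = (-7 - (-2)·0.7778 - (3)·2.1863) / (9) = -1.3337
Iteration 3:
  x1 = (-1 - (-3)·2.1863 - (4)·-1.3337) / (11) = 0.9903
  x2 = (8 - (-4)·0.9903 - (0.2)·-1.3337) / (5.2) = 2.3515
  x3 = (-7 - (-2)·0.9903 - (3)·2.3515) / (9) = -1.3415
Change: (0.2125, 0.1652, -0.0078) → max |·| = 0.2125

0.2125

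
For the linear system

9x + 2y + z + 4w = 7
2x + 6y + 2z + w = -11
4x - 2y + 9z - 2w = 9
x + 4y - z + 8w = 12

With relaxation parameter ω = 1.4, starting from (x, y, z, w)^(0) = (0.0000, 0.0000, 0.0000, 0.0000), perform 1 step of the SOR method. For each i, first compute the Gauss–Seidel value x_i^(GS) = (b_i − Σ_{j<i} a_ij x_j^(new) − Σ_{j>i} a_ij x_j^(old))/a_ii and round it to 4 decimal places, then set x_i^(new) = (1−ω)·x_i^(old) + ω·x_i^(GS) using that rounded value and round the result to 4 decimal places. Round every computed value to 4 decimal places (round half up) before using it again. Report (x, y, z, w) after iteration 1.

(1.0889, -3.0748, -0.2341, 4.0208)

Iteration 1:
  x: GS value = (7 - (2)·0.0000 - (1)·0.0000 - (4)·0.0000) / (9) = 0.7778;  x ← (1−ω)·0.0000 + ω·0.7778 = 1.0889
  y: GS value = (-11 - (2)·1.0889 - (2)·0.0000 - (1)·0.0000) / (6) = -2.1963;  y ← (1−ω)·0.0000 + ω·-2.1963 = -3.0748
  z: GS value = (9 - (4)·1.0889 - (-2)·-3.0748 - (-2)·0.0000) / (9) = -0.1672;  z ← (1−ω)·0.0000 + ω·-0.1672 = -0.2341
  w: GS value = (12 - (1)·1.0889 - (4)·-3.0748 - (-1)·-0.2341) / (8) = 2.8720;  w ← (1−ω)·0.0000 + ω·2.8720 = 4.0208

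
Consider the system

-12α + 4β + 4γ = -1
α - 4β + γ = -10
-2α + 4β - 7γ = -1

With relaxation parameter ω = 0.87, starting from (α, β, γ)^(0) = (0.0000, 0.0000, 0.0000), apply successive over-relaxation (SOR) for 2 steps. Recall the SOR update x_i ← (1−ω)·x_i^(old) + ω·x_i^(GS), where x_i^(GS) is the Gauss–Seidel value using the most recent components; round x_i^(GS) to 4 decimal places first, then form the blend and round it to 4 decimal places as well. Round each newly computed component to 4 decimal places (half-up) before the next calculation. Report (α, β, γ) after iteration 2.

Iteration 1:
  α: GS value = (-1 - (4)·0.0000 - (4)·0.0000) / (-12) = 0.0833;  α ← (1−ω)·0.0000 + ω·0.0833 = 0.0725
  β: GS value = (-10 - (1)·0.0725 - (1)·0.0000) / (-4) = 2.5181;  β ← (1−ω)·0.0000 + ω·2.5181 = 2.1907
  γ: GS value = (-1 - (-2)·0.0725 - (4)·2.1907) / (-7) = 1.3740;  γ ← (1−ω)·0.0000 + ω·1.3740 = 1.1954
Iteration 2:
  α: GS value = (-1 - (4)·2.1907 - (4)·1.1954) / (-12) = 1.2120;  α ← (1−ω)·0.0725 + ω·1.2120 = 1.0639
  β: GS value = (-10 - (1)·1.0639 - (1)·1.1954) / (-4) = 3.0648;  β ← (1−ω)·2.1907 + ω·3.0648 = 2.9512
  γ: GS value = (-1 - (-2)·1.0639 - (4)·2.9512) / (-7) = 1.5253;  γ ← (1−ω)·1.1954 + ω·1.5253 = 1.4824

(1.0639, 2.9512, 1.4824)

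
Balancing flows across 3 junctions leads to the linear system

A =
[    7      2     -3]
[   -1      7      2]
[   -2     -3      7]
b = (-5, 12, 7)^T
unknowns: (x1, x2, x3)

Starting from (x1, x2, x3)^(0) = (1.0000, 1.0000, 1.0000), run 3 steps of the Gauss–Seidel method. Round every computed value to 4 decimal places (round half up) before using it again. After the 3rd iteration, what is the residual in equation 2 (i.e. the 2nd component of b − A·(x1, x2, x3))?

Iteration 1:
  x1 = (-5 - (2)·1.0000 - (-3)·1.0000) / (7) = -0.5714
  x2 = (12 - (-1)·-0.5714 - (2)·1.0000) / (7) = 1.3469
  x3 = (7 - (-2)·-0.5714 - (-3)·1.3469) / (7) = 1.4140
Iteration 2:
  x1 = (-5 - (2)·1.3469 - (-3)·1.4140) / (7) = -0.4931
  x2 = (12 - (-1)·-0.4931 - (2)·1.4140) / (7) = 1.2398
  x3 = (7 - (-2)·-0.4931 - (-3)·1.2398) / (7) = 1.3905
Iteration 3:
  x1 = (-5 - (2)·1.2398 - (-3)·1.3905) / (7) = -0.4726
  x2 = (12 - (-1)·-0.4726 - (2)·1.3905) / (7) = 1.2495
  x3 = (7 - (-2)·-0.4726 - (-3)·1.2495) / (7) = 1.4005
Residual b − A·x = (0.0107, -0.0201, -0.0002)

-0.0201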